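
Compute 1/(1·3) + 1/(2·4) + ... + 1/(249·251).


1/(k(k+2)) = (1/2)·(1/k - 1/(k+2)) (partial fractions)
Telescoping: Σ = (1/2)·(1 + 1/2 - 1/250 - 1/251) = 23406/31375

Sum = 23406/31375


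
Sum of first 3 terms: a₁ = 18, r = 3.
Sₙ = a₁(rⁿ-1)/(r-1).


Sₙ = 18×(3^3 - 1)/(3 - 1)
= 18×(27 - 1)/2
= 18×26/2
= 234

S_3 = 234


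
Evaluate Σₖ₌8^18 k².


Σₖ₌8^18 k² = Σₖ₌₁^18 k² − Σₖ₌₁^7 k²
= 18·19·37/6 − 7·8·15/6
= 2109 − 140 = 1969

Σk² = 1969


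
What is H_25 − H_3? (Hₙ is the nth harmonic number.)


Σₖ₌4^25 1/k = 1/4 + 1/5 + 1/6 + ... + 1/25
= 17692378667/8923714800
≈ 1.9826

Sum = 17692378667/8923714800 ≈ 1.9826


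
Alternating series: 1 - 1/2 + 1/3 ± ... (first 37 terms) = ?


S = 1 - 1/2 + 1/3 - 1/4 + 1/5 - 1/6 + 1/7 - 1/8 ± ...
= 0.7065
(Full series converges to +ln(2) ≈ +0.6931)

S_37 = 0.7065


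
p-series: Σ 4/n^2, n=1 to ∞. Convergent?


p-series test: Σ c/n^p converges if p > 1, diverges if p ≤ 1 (constant c > 0 doesn't affect convergence).
p = 2
2 > 1 → CONVERGES

Converges (p = 2 > 1)


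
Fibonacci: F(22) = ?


Fibonacci sequence: 1, 1, 2, 3, 5, 8, 13, 21, 34, 55, 89, ...
F(22) = 17711

F(22) = 17711


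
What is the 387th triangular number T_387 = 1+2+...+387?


n(n+1)/2 = 387×388/2 = 150156/2 = 75078

Σk = 75078


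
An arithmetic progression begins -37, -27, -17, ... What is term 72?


aₙ = a₁ + (n-1)d
= -37 + (72-1)×10
= -37 + 710
= 673

a_72 = 673


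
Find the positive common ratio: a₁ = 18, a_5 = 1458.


r^(n-1) = aₙ/a₁
r^4 = 1458/18 = 81
r = 81^(1/4)
= ±3; taking r > 0 gives r = 3

r = 3


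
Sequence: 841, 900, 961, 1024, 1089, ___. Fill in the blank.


Pattern: perfect squares: n²
Terms: 841, 900, 961, 1024, 1089
Next term = 1156

Next term = 1156


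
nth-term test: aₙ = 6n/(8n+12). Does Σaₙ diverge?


lim(n→∞) 6n/(8n+12) = 6/8 = 3/4  (divide numerator and denominator by n)
lim aₙ = 3/4 ≠ 0 → series DIVERGES

Diverges (lim aₙ = 3/4 ≠ 0)


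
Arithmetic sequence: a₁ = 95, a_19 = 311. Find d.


d = (aₙ - a₁)/(n-1)
= (311 - 95)/(19-1)
= 216/18 = 12

d = 12


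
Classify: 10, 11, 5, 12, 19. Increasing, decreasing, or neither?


Differences: 1, -6, 7, 7
Difference at position 1 is +1 (> 0) but position 2 is -6 (< 0) — sequence both rises and falls
→ NOT monotonic

Not monotonic


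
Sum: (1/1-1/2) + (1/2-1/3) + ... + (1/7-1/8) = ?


Telescoping: adjacent terms cancel.
= 1/1 - 1/8
= 1 - 1/8 = 7/8

Sum = 7/8


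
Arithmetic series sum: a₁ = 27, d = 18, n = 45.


aₙ = 27 + (45-1)×18 = 819
Sₙ = n(a₁+aₙ)/2 = 45×(27+819)/2
= 45×846/2 = 19035

S_45 = 19035


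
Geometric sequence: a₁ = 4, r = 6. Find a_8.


aₙ = a₁·r^(n-1)
= 4×6^7
= 4×279936
= 1119744

a_8 = 1119744


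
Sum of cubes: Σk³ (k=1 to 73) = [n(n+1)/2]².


n(n+1)/2 = 73×74/2 = 2701
Σk³ = 2701² = 7295401

Σk³ = 7295401


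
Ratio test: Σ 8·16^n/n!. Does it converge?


aₙ = 8·16^n/n!
a_{n+1}/aₙ = 16^(n+1)/(n+1)! × n!/16^n  (constant 8 cancels)
= 16/(n+1)
L = lim(n→∞) 16/(n+1) = 0
L < 1 → series CONVERGES

Converges (ratio test: L = 0 < 1)


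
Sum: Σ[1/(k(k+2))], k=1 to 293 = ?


1/(k(k+2)) = (1/2)·(1/k - 1/(k+2)) (partial fractions)
Telescoping: Σ = (1/2)·(1 + 1/2 - 1/294 - 1/295) = 64753/86730

Sum = 64753/86730


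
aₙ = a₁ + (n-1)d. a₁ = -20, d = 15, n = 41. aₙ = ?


aₙ = a₁ + (n-1)d
= -20 + (41-1)×15
= -20 + 600
= 580

a_41 = 580


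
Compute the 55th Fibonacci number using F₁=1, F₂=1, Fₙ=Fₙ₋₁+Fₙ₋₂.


Fibonacci sequence: 1, 1, 2, 3, 5, 8, 13, 21, 34, 55, 89, ...
F(55) = 139583862445

F(55) = 139583862445


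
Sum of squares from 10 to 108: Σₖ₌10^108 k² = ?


Σₖ₌10^108 k² = Σₖ₌₁^108 k² − Σₖ₌₁^9 k²
= 108·109·217/6 − 9·10·19/6
= 425754 − 285 = 425469

Σk² = 425469


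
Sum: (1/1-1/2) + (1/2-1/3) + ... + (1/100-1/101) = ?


Telescoping: adjacent terms cancel.
= 1/1 - 1/101
= 1 - 1/101 = 100/101

Sum = 100/101


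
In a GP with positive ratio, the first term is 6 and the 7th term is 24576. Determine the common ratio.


r^(n-1) = aₙ/a₁
r^6 = 24576/6 = 4096
r = 4096^(1/6)
= ±4; taking r > 0 gives r = 4

r = 4


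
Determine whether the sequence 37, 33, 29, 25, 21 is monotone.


Differences: -4, -4, -4, -4
All differences < 0 → strictly DECREASING

Monotonically decreasing


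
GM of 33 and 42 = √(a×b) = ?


GM = √(33×42) = √1386 = 37.229

GM = 37.229


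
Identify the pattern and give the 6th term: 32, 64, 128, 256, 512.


Pattern: powers of 2: 2ⁿ
Terms: 32, 64, 128, 256, 512
Next term = 1024

Next term = 1024


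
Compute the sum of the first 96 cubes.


n(n+1)/2 = 96×97/2 = 4656
Σk³ = 4656² = 21678336

Σk³ = 21678336


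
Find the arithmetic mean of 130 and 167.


AM = (130 + 167)/2 = 297/2 = 148.5

AM = 148.5


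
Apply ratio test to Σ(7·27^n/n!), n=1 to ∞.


aₙ = 7·27^n/n!
a_{n+1}/aₙ = 27^(n+1)/(n+1)! × n!/27^n  (constant 7 cancels)
= 27/(n+1)
L = lim(n→∞) 27/(n+1) = 0
L < 1 → series CONVERGES

Converges (ratio test: L = 0 < 1)


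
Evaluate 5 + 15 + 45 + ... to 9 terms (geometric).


Sₙ = 5×(3^9 - 1)/(3 - 1)
= 5×(19683 - 1)/2
= 5×19682/2
= 49205

S_9 = 49205


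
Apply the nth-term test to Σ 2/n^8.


lim(n→∞) 2/n^8 = 0
lim aₙ = 0 → nth-term test is INCONCLUSIVE
(Need other tests; this is actually a convergent p-series with p=8 > 1)

Inconclusive (lim aₙ = 0; need another test)


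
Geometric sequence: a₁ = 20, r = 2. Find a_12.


aₙ = a₁·r^(n-1)
= 20×2^11
= 20×2048
= 40960

a_12 = 40960


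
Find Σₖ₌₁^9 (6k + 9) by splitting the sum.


Σ(6k+9) = 6·Σk + 9·n
= 6·45 + 9·9
= 270 + 81 = 351

Σ = 351


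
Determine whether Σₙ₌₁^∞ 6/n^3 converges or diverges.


p-series test: Σ c/n^p converges if p > 1, diverges if p ≤ 1 (constant c > 0 doesn't affect convergence).
p = 3
3 > 1 → CONVERGES

Converges (p = 3 > 1)


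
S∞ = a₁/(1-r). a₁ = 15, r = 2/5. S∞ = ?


S∞ = a₁/(1-r) = 15/(1 - 2/5)
= 15/(3/5)
= 25

S∞ = 25


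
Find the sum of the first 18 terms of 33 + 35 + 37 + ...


aₙ = 33 + (18-1)×2 = 67
Sₙ = n(a₁+aₙ)/2 = 18×(33+67)/2
= 18×100/2 = 900

S_18 = 900


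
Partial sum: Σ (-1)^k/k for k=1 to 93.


S = -1 + 1/2 - 1/3 + 1/4 - 1/5 + 1/6 - 1/7 + 1/8 ± ...
= -0.6985
(Full series converges to -ln(2) ≈ -0.6931)

S_93 = -0.6985


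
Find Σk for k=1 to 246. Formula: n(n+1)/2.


n(n+1)/2 = 246×247/2 = 60762/2 = 30381

Σk = 30381


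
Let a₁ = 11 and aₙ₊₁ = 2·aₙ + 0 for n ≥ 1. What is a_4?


Computing step by step:
a_1 = 11
a_2 = 22
a_3 = 44
a_4 = 88


a_4 = 88


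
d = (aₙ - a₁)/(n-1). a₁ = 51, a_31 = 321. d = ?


d = (aₙ - a₁)/(n-1)
= (321 - 51)/(31-1)
= 270/30 = 9

d = 9


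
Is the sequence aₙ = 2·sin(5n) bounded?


For all n, -1 ≤ sin(5n) ≤ 1, so -2 ≤ 2·sin(5n) ≤ 2
Lower bound: -2, Upper bound: 2
The sequence IS bounded

Bounded (-2 ≤ aₙ ≤ 2)


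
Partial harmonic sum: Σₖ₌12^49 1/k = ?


Σₖ₌12^49 1/k = 1/12 + 1/13 + 1/14 + ... + 1/49
= 4522522398000006949811/3099044504245996706400
≈ 1.4593

Sum = 4522522398000006949811/3099044504245996706400 ≈ 1.4593


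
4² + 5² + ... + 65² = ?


Σₖ₌4^65 k² = Σₖ₌₁^65 k² − Σₖ₌₁^3 k²
= 65·66·131/6 − 3·4·7/6
= 93665 − 14 = 93651

Σk² = 93651


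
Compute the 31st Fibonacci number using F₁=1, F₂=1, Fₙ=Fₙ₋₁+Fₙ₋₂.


Fibonacci sequence: 1, 1, 2, 3, 5, 8, 13, 21, 34, 55, 89, ...
F(31) = 1346269

F(31) = 1346269


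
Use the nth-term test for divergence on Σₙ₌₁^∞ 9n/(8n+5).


lim(n→∞) 9n/(8n+5) = 9/8 = 9/8  (divide numerator and denominator by n)
lim aₙ = 9/8 ≠ 0 → series DIVERGES

Diverges (lim aₙ = 9/8 ≠ 0)


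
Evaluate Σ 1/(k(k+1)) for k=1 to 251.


1/(k(k+1)) = 1/k - 1/(k+1) (partial fractions)
Telescoping: Σ = 1 - 1/252 = 251/252

Sum = 251/252


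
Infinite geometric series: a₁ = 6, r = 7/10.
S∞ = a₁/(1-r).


S∞ = a₁/(1-r) = 6/(1 - 7/10)
= 6/(3/10)
= 20

S∞ = 20


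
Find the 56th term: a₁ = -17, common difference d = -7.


aₙ = a₁ + (n-1)d
= -17 + (56-1)×-7
= -17 - 385
= -402

a_56 = -402


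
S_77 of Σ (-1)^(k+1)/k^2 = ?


S = 1 - 1/4 + 1/9 - 1/16 + 1/25 - 1/36 + 1/49 - 1/64 ± ...
= 0.8226
(Full series converges to +π²/12 ≈ +0.8225)

S_77 = 0.8226


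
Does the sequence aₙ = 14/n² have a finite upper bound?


a₁ = 14, a₂ = 14/4, a₃ = 14/9, ...
0 < aₙ ≤ 14 for all n ≥ 1
The sequence IS bounded

Bounded (0 < aₙ ≤ 14)


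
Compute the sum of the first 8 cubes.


n(n+1)/2 = 8×9/2 = 36
Σk³ = 36² = 1296

Σk³ = 1296


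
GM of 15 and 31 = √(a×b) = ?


GM = √(15×31) = √465 = 21.5639

GM = 21.5639


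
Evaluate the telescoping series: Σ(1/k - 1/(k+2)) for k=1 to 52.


Telescoping with gap 2: two head and two tail terms survive.
= (1 + 1/2) - (1/53 + 1/54)
= 3/2 - 1/53 - 1/54 = 2093/1431

Sum = 2093/1431


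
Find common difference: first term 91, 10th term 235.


d = (aₙ - a₁)/(n-1)
= (235 - 91)/(10-1)
= 144/9 = 16

d = 16


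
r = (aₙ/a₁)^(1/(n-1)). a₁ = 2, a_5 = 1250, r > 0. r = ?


r^(n-1) = aₙ/a₁
r^4 = 1250/2 = 625
r = 625^(1/4)
= ±5; taking r > 0 gives r = 5

r = 5


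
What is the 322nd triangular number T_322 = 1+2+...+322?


n(n+1)/2 = 322×323/2 = 104006/2 = 52003

Σk = 52003


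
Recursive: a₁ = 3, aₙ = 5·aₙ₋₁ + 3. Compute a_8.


Computing step by step:
a_1 = 3
a_2 = 18
a_3 = 93
a_4 = 468
a_5 = 2343
a_6 = 11718
a_7 = 58593
a_8 = 292968


a_8 = 292968


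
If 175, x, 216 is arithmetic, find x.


AM = (175 + 216)/2 = 391/2 = 195.5

AM = 195.5


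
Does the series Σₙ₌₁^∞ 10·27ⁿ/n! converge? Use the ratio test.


aₙ = 10·27^n/n!
a_{n+1}/aₙ = 27^(n+1)/(n+1)! × n!/27^n  (constant 10 cancels)
= 27/(n+1)
L = lim(n→∞) 27/(n+1) = 0
L < 1 → series CONVERGES

Converges (ratio test: L = 0 < 1)


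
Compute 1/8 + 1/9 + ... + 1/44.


Σₖ₌8^44 1/k = 1/8 + 1/9 + 1/10 + ... + 1/44
= 16765630606168108789/9419588158802421600
≈ 1.7799

Sum = 16765630606168108789/9419588158802421600 ≈ 1.7799


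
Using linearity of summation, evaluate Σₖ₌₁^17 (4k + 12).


Σ(4k+12) = 4·Σk + 12·n
= 4·153 + 12·17
= 612 + 204 = 816

Σ = 816


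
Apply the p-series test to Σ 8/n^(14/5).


p-series test: Σ c/n^p converges if p > 1, diverges if p ≤ 1 (constant c > 0 doesn't affect convergence).
p = 14/5
14/5 > 1 → CONVERGES

Converges (p = 14/5 > 1)


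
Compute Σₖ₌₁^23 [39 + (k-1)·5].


aₙ = 39 + (23-1)×5 = 149
Sₙ = n(a₁+aₙ)/2 = 23×(39+149)/2
= 23×188/2 = 2162

S_23 = 2162


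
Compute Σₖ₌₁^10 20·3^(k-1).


Sₙ = 20×(3^10 - 1)/(3 - 1)
= 20×(59049 - 1)/2
= 20×59048/2
= 590480

S_10 = 590480


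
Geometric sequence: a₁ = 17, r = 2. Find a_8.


aₙ = a₁·r^(n-1)
= 17×2^7
= 17×128
= 2176

a_8 = 2176


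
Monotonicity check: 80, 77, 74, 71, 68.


Differences: -3, -3, -3, -3
All differences < 0 → strictly DECREASING

Monotonically decreasing


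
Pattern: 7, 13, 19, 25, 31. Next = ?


Pattern: arithmetic (d=6)
Terms: 7, 13, 19, 25, 31
Next term = 37

Next term = 37


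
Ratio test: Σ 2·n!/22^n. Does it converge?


aₙ = 2·n!/22^n
a_{n+1}/aₙ = (n+1)!/22^(n+1) × 22^n/n!  (constant 2 cancels)
= (n+1)/22
L = lim(n→∞) (n+1)/22 = ∞
L > 1 → series DIVERGES

Diverges (ratio test: L = ∞ > 1)


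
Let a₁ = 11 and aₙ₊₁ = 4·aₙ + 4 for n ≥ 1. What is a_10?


Computing step by step:
a_1 = 11
a_2 = 48
a_3 = 196
a_4 = 788
a_5 = 3156
a_6 = 12628
a_7 = 50516
a_8 = 202068
a_9 = 808276
a_10 = 3233108


a_10 = 3233108


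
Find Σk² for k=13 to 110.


Σₖ₌13^110 k² = Σₖ₌₁^110 k² − Σₖ₌₁^12 k²
= 110·111·221/6 − 12·13·25/6
= 449735 − 650 = 449085

Σk² = 449085


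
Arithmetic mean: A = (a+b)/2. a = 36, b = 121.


AM = (36 + 121)/2 = 157/2 = 78.5

AM = 78.5


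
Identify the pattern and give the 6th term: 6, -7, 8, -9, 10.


Pattern: alternating sign, magnitude arithmetic (d=1)
Terms: 6, -7, 8, -9, 10
Next term = -11

Next term = -11


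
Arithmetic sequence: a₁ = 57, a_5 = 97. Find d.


d = (aₙ - a₁)/(n-1)
= (97 - 57)/(5-1)
= 40/4 = 10

d = 10


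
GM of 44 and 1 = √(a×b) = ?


GM = √(44×1) = √44 = 6.6332

GM = 6.6332


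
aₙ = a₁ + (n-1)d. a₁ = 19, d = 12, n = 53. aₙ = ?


aₙ = a₁ + (n-1)d
= 19 + (53-1)×12
= 19 + 624
= 643

a_53 = 643


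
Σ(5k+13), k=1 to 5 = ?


Σ(5k+13) = 5·Σk + 13·n
= 5·15 + 13·5
= 75 + 65 = 140

Σ = 140


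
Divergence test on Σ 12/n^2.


lim(n→∞) 12/n^2 = 0
lim aₙ = 0 → nth-term test is INCONCLUSIVE
(Need other tests; this is actually a convergent p-series with p=2 > 1)

Inconclusive (lim aₙ = 0; need another test)


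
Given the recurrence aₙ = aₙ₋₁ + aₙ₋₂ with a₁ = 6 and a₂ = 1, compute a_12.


Computing iteratively: 6, 1, 7, 8, 15, 23, 38, 61, 99, 160, 259, 419
a_12 = 419

a_12 = 419


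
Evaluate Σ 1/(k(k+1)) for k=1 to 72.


1/(k(k+1)) = 1/k - 1/(k+1) (partial fractions)
Telescoping: Σ = 1 - 1/73 = 72/73

Sum = 72/73


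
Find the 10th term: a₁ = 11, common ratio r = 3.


aₙ = a₁·r^(n-1)
= 11×3^9
= 11×19683
= 216513

a_10 = 216513


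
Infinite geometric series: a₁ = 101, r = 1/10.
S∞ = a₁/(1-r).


S∞ = a₁/(1-r) = 101/(1 - 1/10)
= 101/(9/10)
= 1010/9

S∞ = 1010/9


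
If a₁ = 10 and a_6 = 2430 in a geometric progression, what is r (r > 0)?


r^(n-1) = aₙ/a₁
r^5 = 2430/10 = 243
r = 243^(1/5)
= 3

r = 3


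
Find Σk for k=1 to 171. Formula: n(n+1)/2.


n(n+1)/2 = 171×172/2 = 29412/2 = 14706

Σk = 14706


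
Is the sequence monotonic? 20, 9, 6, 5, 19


Differences: -11, -3, -1, 14
Difference at position 4 is +14 (> 0) but position 1 is -11 (< 0) — sequence both rises and falls
→ NOT monotonic

Not monotonic


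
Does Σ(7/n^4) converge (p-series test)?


p-series test: Σ c/n^p converges if p > 1, diverges if p ≤ 1 (constant c > 0 doesn't affect convergence).
p = 4
4 > 1 → CONVERGES

Converges (p = 4 > 1)


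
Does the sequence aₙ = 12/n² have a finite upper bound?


a₁ = 12, a₂ = 12/4, a₃ = 12/9, ...
0 < aₙ ≤ 12 for all n ≥ 1
The sequence IS bounded

Bounded (0 < aₙ ≤ 12)


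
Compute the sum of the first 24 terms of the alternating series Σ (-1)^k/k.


S = -1 + 1/2 - 1/3 + 1/4 - 1/5 + 1/6 - 1/7 + 1/8 ± ...
= -0.6727
(Full series converges to -ln(2) ≈ -0.6931)

S_24 = -0.6727


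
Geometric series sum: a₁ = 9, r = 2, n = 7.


Sₙ = 9×(2^7 - 1)/(2 - 1)
= 9×(128 - 1)/1
= 9×127/1
= 1143

S_7 = 1143


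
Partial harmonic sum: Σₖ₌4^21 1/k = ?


Σₖ₌4^21 1/k = 1/4 + 1/5 + 1/6 + ... + 1/21
= 28121735/15519504
≈ 1.812

Sum = 28121735/15519504 ≈ 1.812


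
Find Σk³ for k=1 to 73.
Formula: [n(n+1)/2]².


n(n+1)/2 = 73×74/2 = 2701
Σk³ = 2701² = 7295401

Σk³ = 7295401


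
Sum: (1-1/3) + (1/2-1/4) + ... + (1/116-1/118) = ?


Telescoping with gap 2: two head and two tail terms survive.
= (1 + 1/2) - (1/117 + 1/118)
= 3/2 - 1/117 - 1/118 = 10237/6903

Sum = 10237/6903


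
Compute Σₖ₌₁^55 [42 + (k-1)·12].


aₙ = 42 + (55-1)×12 = 690
Sₙ = n(a₁+aₙ)/2 = 55×(42+690)/2
= 55×732/2 = 20130

S_55 = 20130


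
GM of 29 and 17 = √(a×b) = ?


GM = √(29×17) = √493 = 22.2036

GM = 22.2036


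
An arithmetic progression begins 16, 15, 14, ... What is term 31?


aₙ = a₁ + (n-1)d
= 16 + (31-1)×-1
= 16 - 30
= -14

a_31 = -14


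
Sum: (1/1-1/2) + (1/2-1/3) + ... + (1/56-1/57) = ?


Telescoping: adjacent terms cancel.
= 1/1 - 1/57
= 1 - 1/57 = 56/57

Sum = 56/57


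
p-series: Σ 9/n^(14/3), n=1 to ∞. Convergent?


p-series test: Σ c/n^p converges if p > 1, diverges if p ≤ 1 (constant c > 0 doesn't affect convergence).
p = 14/3
14/3 > 1 → CONVERGES

Converges (p = 14/3 > 1)


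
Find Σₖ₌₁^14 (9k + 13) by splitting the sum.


Σ(9k+13) = 9·Σk + 13·n
= 9·105 + 13·14
= 945 + 182 = 1127

Σ = 1127


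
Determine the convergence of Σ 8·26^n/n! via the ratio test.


aₙ = 8·26^n/n!
a_{n+1}/aₙ = 26^(n+1)/(n+1)! × n!/26^n  (constant 8 cancels)
= 26/(n+1)
L = lim(n→∞) 26/(n+1) = 0
L < 1 → series CONVERGES

Converges (ratio test: L = 0 < 1)


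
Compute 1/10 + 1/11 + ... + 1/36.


Σₖ₌10^36 1/k = 1/10 + 1/11 + 1/12 + ... + 1/36
= 2523481985527/1875370816800
≈ 1.3456

Sum = 2523481985527/1875370816800 ≈ 1.3456


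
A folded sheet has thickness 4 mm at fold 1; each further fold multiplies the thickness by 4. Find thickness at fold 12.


aₙ = a₁·r^(n-1)
= 4×4^11
= 4×4194304
= 16777216

a_12 = 16777216


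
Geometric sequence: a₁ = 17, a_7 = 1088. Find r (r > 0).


r^(n-1) = aₙ/a₁
r^6 = 1088/17 = 64
r = 64^(1/6)
= ±2; taking r > 0 gives r = 2

r = 2


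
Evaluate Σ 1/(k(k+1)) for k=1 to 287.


1/(k(k+1)) = 1/k - 1/(k+1) (partial fractions)
Telescoping: Σ = 1 - 1/288 = 287/288

Sum = 287/288


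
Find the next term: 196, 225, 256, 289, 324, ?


Pattern: perfect squares: n²
Terms: 196, 225, 256, 289, 324
Next term = 361

Next term = 361


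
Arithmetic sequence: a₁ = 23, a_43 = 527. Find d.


d = (aₙ - a₁)/(n-1)
= (527 - 23)/(43-1)
= 504/42 = 12

d = 12


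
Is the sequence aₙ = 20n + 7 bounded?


aₙ = 20n + 7 → as n→∞, aₙ→∞
No finite upper bound exists
The sequence is UNBOUNDED

Unbounded (aₙ → ∞ as n → ∞)


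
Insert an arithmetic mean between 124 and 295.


AM = (124 + 295)/2 = 419/2 = 209.5

AM = 209.5


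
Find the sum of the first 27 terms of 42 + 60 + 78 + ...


aₙ = 42 + (27-1)×18 = 510
Sₙ = n(a₁+aₙ)/2 = 27×(42+510)/2
= 27×552/2 = 7452

S_27 = 7452


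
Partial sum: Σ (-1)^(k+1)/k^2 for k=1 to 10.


S = 1 - 1/4 + 1/9 - 1/16 + 1/25 - 1/36 + 1/49 - 1/64 ± ...
= 0.818
(Full series converges to +π²/12 ≈ +0.8225)

S_10 = 0.818


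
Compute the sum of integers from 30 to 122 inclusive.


Σₖ₌30^122 k = Σₖ₌₁^122 k − Σₖ₌₁^29 k
= 122·123/2 − 29·30/2
= 7503 − 435 = 7068

Σk = 7068


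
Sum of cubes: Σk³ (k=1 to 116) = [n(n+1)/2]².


n(n+1)/2 = 116×117/2 = 6786
Σk³ = 6786² = 46049796

Σk³ = 46049796


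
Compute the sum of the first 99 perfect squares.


n = 99
n(n+1)(2n+1)/6 = 99×100×199/6
= 1970100/6 = 328350

Σk² = 328350


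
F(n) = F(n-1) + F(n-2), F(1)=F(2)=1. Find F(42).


Fibonacci sequence: 1, 1, 2, 3, 5, 8, 13, 21, 34, 55, 89, ...
F(42) = 267914296

F(42) = 267914296


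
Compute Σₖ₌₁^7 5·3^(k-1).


Sₙ = 5×(3^7 - 1)/(3 - 1)
= 5×(2187 - 1)/2
= 5×2186/2
= 5465

S_7 = 5465


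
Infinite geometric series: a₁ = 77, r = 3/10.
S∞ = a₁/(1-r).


S∞ = a₁/(1-r) = 77/(1 - 3/10)
= 77/(7/10)
= 110

S∞ = 110


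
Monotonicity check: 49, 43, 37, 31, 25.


Differences: -6, -6, -6, -6
All differences < 0 → strictly DECREASING

Monotonically decreasing


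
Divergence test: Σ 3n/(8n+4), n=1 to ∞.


lim(n→∞) 3n/(8n+4) = 3/8 = 3/8  (divide numerator and denominator by n)
lim aₙ = 3/8 ≠ 0 → series DIVERGES

Diverges (lim aₙ = 3/8 ≠ 0)


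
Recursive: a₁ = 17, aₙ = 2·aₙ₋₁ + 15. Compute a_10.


Computing step by step:
a_1 = 17
a_2 = 49
a_3 = 113
a_4 = 241
a_5 = 497
a_6 = 1009
a_7 = 2033
a_8 = 4081
a_9 = 8177
a_10 = 16369


a_10 = 16369


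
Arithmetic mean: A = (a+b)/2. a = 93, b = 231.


AM = (93 + 231)/2 = 324/2 = 162

AM = 162


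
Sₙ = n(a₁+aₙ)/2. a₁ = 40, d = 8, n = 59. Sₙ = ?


aₙ = 40 + (59-1)×8 = 504
Sₙ = n(a₁+aₙ)/2 = 59×(40+504)/2
= 59×544/2 = 16048

S_59 = 16048


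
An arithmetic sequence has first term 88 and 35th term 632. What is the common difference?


d = (aₙ - a₁)/(n-1)
= (632 - 88)/(35-1)
= 544/34 = 16

d = 16


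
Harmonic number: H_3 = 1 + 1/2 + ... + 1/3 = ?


H_3 = 1/1 + 1/2 + 1/3
= 11/6
≈ 1.8333

H_3 = 11/6 ≈ 1.8333


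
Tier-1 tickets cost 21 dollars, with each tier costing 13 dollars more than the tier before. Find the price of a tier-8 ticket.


aₙ = a₁ + (n-1)d
= 21 + (8-1)×13
= 21 + 91
= 112

a_8 = 112


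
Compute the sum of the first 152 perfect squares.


n = 152
n(n+1)(2n+1)/6 = 152×153×305/6
= 7093080/6 = 1182180

Σk² = 1182180


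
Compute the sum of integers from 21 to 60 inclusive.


Σₖ₌21^60 k = Σₖ₌₁^60 k − Σₖ₌₁^20 k
= 60·61/2 − 20·21/2
= 1830 − 210 = 1620

Σk = 1620


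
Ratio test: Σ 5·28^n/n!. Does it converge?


aₙ = 5·28^n/n!
a_{n+1}/aₙ = 28^(n+1)/(n+1)! × n!/28^n  (constant 5 cancels)
= 28/(n+1)
L = lim(n→∞) 28/(n+1) = 0
L < 1 → series CONVERGES

Converges (ratio test: L = 0 < 1)


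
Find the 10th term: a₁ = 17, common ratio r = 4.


aₙ = a₁·r^(n-1)
= 17×4^9
= 17×262144
= 4456448

a_10 = 4456448


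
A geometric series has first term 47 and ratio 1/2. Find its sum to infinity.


S∞ = a₁/(1-r) = 47/(1 - 1/2)
= 47/(1/2)
= 94

S∞ = 94


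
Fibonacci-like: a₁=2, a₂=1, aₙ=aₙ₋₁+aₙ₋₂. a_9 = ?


Computing iteratively: 2, 1, 3, 4, 7, 11, 18, 29, 47
a_9 = 47

a_9 = 47


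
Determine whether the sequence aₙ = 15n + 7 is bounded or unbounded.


aₙ = 15n + 7 → as n→∞, aₙ→∞
No finite upper bound exists
The sequence is UNBOUNDED

Unbounded (aₙ → ∞ as n → ∞)


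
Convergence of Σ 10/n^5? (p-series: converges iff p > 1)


p-series test: Σ c/n^p converges if p > 1, diverges if p ≤ 1 (constant c > 0 doesn't affect convergence).
p = 5
5 > 1 → CONVERGES

Converges (p = 5 > 1)


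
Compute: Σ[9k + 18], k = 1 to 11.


Σ(9k+18) = 9·Σk + 18·n
= 9·66 + 18·11
= 594 + 198 = 792

Σ = 792


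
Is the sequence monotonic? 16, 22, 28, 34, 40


Differences: 6, 6, 6, 6
All differences > 0 → strictly INCREASING

Monotonically increasing


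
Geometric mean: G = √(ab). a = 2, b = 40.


GM = √(2×40) = √80 = 8.9443

GM = 8.9443


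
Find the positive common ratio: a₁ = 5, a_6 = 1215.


r^(n-1) = aₙ/a₁
r^5 = 1215/5 = 243
r = 243^(1/5)
= 3

r = 3


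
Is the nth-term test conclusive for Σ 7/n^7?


lim(n→∞) 7/n^7 = 0
lim aₙ = 0 → nth-term test is INCONCLUSIVE
(Need other tests; this is actually a convergent p-series with p=7 > 1)

Inconclusive (lim aₙ = 0; need another test)


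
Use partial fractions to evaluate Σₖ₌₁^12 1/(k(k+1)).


1/(k(k+1)) = 1/k - 1/(k+1) (partial fractions)
Telescoping: Σ = 1 - 1/13 = 12/13

Sum = 12/13


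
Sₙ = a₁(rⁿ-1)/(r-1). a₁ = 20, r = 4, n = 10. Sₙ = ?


Sₙ = 20×(4^10 - 1)/(4 - 1)
= 20×(1048576 - 1)/3
= 20×1048575/3
= 6990500

S_10 = 6990500


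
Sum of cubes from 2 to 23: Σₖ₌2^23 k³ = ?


Σₖ₌2^23 k³ = [23·24/2]² − [1·2/2]²
= 76176 − 1 = 76175

Σk³ = 76175


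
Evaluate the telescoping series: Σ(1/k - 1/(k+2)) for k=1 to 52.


Telescoping with gap 2: two head and two tail terms survive.
= (1 + 1/2) - (1/53 + 1/54)
= 3/2 - 1/53 - 1/54 = 2093/1431

Sum = 2093/1431


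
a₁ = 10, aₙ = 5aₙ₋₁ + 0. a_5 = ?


Computing step by step:
a_1 = 10
a_2 = 50
a_3 = 250
a_4 = 1250
a_5 = 6250


a_5 = 6250


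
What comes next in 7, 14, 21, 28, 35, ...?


Pattern: arithmetic (d=7)
Terms: 7, 14, 21, 28, 35
Next term = 42

Next term = 42


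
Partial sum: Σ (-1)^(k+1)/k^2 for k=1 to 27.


S = 1 - 1/4 + 1/9 - 1/16 + 1/25 - 1/36 + 1/49 - 1/64 ± ...
= 0.8231
(Full series converges to +π²/12 ≈ +0.8225)

S_27 = 0.8231


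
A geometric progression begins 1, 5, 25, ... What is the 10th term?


aₙ = a₁·r^(n-1)
= 1×5^9
= 1×1953125
= 1953125

a_10 = 1953125


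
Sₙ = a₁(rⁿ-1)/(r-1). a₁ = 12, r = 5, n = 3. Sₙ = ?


Sₙ = 12×(5^3 - 1)/(5 - 1)
= 12×(125 - 1)/4
= 12×124/4
= 372

S_3 = 372


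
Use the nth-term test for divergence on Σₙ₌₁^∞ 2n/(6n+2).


lim(n→∞) 2n/(6n+2) = 2/6 = 1/3  (divide numerator and denominator by n)
lim aₙ = 1/3 ≠ 0 → series DIVERGES

Diverges (lim aₙ = 1/3 ≠ 0)


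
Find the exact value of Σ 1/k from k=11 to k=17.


Σₖ₌11^17 1/k = 1/11 + 1/12 + 1/13 + 1/14 + 1/15 + 1/16 + 1/17
= 695089/1361360
≈ 0.5106

Sum = 695089/1361360 ≈ 0.5106


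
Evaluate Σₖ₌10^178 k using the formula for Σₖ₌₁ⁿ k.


Σₖ₌10^178 k = Σₖ₌₁^178 k − Σₖ₌₁^9 k
= 178·179/2 − 9·10/2
= 15931 − 45 = 15886

Σk = 15886


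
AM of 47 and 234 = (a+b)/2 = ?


AM = (47 + 234)/2 = 281/2 = 140.5

AM = 140.5


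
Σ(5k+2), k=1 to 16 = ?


Σ(5k+2) = 5·Σk + 2·n
= 5·136 + 2·16
= 680 + 32 = 712

Σ = 712


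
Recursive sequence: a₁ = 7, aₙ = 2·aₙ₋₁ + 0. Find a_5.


Computing step by step:
a_1 = 7
a_2 = 14
a_3 = 28
a_4 = 56
a_5 = 112


a_5 = 112


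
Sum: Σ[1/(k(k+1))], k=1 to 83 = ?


1/(k(k+1)) = 1/k - 1/(k+1) (partial fractions)
Telescoping: Σ = 1 - 1/84 = 83/84

Sum = 83/84


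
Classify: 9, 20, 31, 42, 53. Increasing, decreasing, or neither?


Differences: 11, 11, 11, 11
All differences > 0 → strictly INCREASING

Monotonically increasing


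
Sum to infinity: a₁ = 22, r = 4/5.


S∞ = a₁/(1-r) = 22/(1 - 4/5)
= 22/(1/5)
= 110

S∞ = 110


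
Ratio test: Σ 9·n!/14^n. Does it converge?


aₙ = 9·n!/14^n
a_{n+1}/aₙ = (n+1)!/14^(n+1) × 14^n/n!  (constant 9 cancels)
= (n+1)/14
L = lim(n→∞) (n+1)/14 = ∞
L > 1 → series DIVERGES

Diverges (ratio test: L = ∞ > 1)


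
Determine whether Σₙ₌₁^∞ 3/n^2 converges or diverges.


p-series test: Σ c/n^p converges if p > 1, diverges if p ≤ 1 (constant c > 0 doesn't affect convergence).
p = 2
2 > 1 → CONVERGES

Converges (p = 2 > 1)


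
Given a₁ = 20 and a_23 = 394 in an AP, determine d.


d = (aₙ - a₁)/(n-1)
= (394 - 20)/(23-1)
= 374/22 = 17

d = 17


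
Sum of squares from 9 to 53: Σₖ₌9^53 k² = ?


Σₖ₌9^53 k² = Σₖ₌₁^53 k² − Σₖ₌₁^8 k²
= 53·54·107/6 − 8·9·17/6
= 51039 − 204 = 50835

Σk² = 50835


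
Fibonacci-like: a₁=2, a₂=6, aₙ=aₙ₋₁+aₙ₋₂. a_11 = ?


Computing iteratively: 2, 6, 8, 14, 22, 36, 58, 94, 152, 246, 398
a_11 = 398

a_11 = 398


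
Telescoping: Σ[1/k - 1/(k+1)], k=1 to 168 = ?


Telescoping: adjacent terms cancel.
= 1/1 - 1/169
= 1 - 1/169 = 168/169

Sum = 168/169


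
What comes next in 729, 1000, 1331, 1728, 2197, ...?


Pattern: perfect cubes: n³
Terms: 729, 1000, 1331, 1728, 2197
Next term = 2744

Next term = 2744


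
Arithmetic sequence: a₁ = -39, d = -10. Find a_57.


aₙ = a₁ + (n-1)d
= -39 + (57-1)×-10
= -39 - 560
= -599

a_57 = -599


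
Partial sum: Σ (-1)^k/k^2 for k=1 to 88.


S = -1 + 1/4 - 1/9 + 1/16 - 1/25 + 1/36 - 1/49 + 1/64 ± ...
= -0.8224
(Full series converges to -π²/12 ≈ -0.8225)

S_88 = -0.8224


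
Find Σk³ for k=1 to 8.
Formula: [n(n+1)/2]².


n(n+1)/2 = 8×9/2 = 36
Σk³ = 36² = 1296

Σk³ = 1296


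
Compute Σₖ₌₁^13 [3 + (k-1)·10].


aₙ = 3 + (13-1)×10 = 123
Sₙ = n(a₁+aₙ)/2 = 13×(3+123)/2
= 13×126/2 = 819

S_13 = 819


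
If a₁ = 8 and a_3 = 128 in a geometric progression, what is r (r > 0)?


r^(n-1) = aₙ/a₁
r^2 = 128/8 = 16
r = 16^(1/2)
= ±4; taking r > 0 gives r = 4

r = 4


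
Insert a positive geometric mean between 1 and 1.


GM = √(1×1) = √1 = 1

GM = 1


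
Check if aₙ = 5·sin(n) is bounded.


For all n, -1 ≤ sin(n) ≤ 1, so -5 ≤ 5·sin(n) ≤ 5
Lower bound: -5, Upper bound: 5
The sequence IS bounded

Bounded (-5 ≤ aₙ ≤ 5)


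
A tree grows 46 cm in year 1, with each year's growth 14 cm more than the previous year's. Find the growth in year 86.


aₙ = a₁ + (n-1)d
= 46 + (86-1)×14
= 46 + 1190
= 1236

a_86 = 1236


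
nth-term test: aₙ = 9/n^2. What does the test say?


lim(n→∞) 9/n^2 = 0
lim aₙ = 0 → nth-term test is INCONCLUSIVE
(Need other tests; this is actually a convergent p-series with p=2 > 1)

Inconclusive (lim aₙ = 0; need another test)


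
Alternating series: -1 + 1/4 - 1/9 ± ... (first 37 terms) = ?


S = -1 + 1/4 - 1/9 + 1/16 - 1/25 + 1/36 - 1/49 + 1/64 ± ...
= -0.8228
(Full series converges to -π²/12 ≈ -0.8225)

S_37 = -0.8228


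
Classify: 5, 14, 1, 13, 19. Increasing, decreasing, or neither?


Differences: 9, -13, 12, 6
Difference at position 1 is +9 (> 0) but position 2 is -13 (< 0) — sequence both rises and falls
→ NOT monotonic

Not monotonic


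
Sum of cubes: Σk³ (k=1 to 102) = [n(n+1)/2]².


n(n+1)/2 = 102×103/2 = 5253
Σk³ = 5253² = 27594009

Σk³ = 27594009


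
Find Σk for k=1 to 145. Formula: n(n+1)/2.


n(n+1)/2 = 145×146/2 = 21170/2 = 10585

Σk = 10585


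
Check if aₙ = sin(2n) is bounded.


For all n, -1 ≤ sin(2n) ≤ 1, so -1 ≤ sin(2n) ≤ 1
Lower bound: -1, Upper bound: 1
The sequence IS bounded

Bounded (-1 ≤ aₙ ≤ 1)


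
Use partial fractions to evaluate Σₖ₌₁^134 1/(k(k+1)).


1/(k(k+1)) = 1/k - 1/(k+1) (partial fractions)
Telescoping: Σ = 1 - 1/135 = 134/135

Sum = 134/135


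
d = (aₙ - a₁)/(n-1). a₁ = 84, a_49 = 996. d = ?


d = (aₙ - a₁)/(n-1)
= (996 - 84)/(49-1)
= 912/48 = 19

d = 19


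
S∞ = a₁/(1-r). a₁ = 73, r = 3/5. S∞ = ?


S∞ = a₁/(1-r) = 73/(1 - 3/5)
= 73/(2/5)
= 365/2

S∞ = 365/2


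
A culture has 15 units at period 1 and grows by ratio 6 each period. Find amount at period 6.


aₙ = a₁·r^(n-1)
= 15×6^5
= 15×7776
= 116640

a_6 = 116640


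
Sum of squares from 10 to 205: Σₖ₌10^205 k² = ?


Σₖ₌10^205 k² = Σₖ₌₁^205 k² − Σₖ₌₁^9 k²
= 205·206·411/6 − 9·10·19/6
= 2892755 − 285 = 2892470

Σk² = 2892470


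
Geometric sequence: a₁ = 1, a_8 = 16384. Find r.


r^(n-1) = aₙ/a₁
r^7 = 16384/1 = 16384
r = 16384^(1/7)
= 4

r = 4


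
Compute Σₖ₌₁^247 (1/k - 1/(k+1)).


Telescoping: adjacent terms cancel.
= 1/1 - 1/248
= 1 - 1/248 = 247/248

Sum = 247/248


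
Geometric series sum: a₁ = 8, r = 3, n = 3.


Sₙ = 8×(3^3 - 1)/(3 - 1)
= 8×(27 - 1)/2
= 8×26/2
= 104

S_3 = 104


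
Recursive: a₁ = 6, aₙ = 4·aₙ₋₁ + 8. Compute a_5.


Computing step by step:
a_1 = 6
a_2 = 32
a_3 = 136
a_4 = 552
a_5 = 2216


a_5 = 2216


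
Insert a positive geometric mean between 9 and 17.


GM = √(9×17) = √153 = 12.3693

GM = 12.3693


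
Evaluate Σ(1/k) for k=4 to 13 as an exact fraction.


Σₖ₌4^13 1/k = 1/4 + 1/5 + 1/6 + 1/7 + 1/8 + 1/9 + 1/10 + 1/11 + 1/12 + 1/13
= 485333/360360
≈ 1.3468

Sum = 485333/360360 ≈ 1.3468


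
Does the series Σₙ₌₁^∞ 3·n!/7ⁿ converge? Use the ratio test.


aₙ = 3·n!/7^n
a_{n+1}/aₙ = (n+1)!/7^(n+1) × 7^n/n!  (constant 3 cancels)
= (n+1)/7
L = lim(n→∞) (n+1)/7 = ∞
L > 1 → series DIVERGES

Diverges (ratio test: L = ∞ > 1)


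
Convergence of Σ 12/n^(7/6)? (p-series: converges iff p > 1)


p-series test: Σ c/n^p converges if p > 1, diverges if p ≤ 1 (constant c > 0 doesn't affect convergence).
p = 7/6
7/6 > 1 → CONVERGES

Converges (p = 7/6 > 1)


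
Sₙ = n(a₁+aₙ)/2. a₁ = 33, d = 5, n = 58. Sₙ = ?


aₙ = 33 + (58-1)×5 = 318
Sₙ = n(a₁+aₙ)/2 = 58×(33+318)/2
= 58×351/2 = 10179

S_58 = 10179


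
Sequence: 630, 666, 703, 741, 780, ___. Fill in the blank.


Pattern: triangular numbers: n(n+1)/2
Terms: 630, 666, 703, 741, 780
Next term = 820

Next term = 820


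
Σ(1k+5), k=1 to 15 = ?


Σ(1k+5) = 1·Σk + 5·n
= 1·120 + 5·15
= 120 + 75 = 195

Σ = 195


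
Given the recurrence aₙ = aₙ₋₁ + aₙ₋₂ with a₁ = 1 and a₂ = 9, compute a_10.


Computing iteratively: 1, 9, 10, 19, 29, 48, 77, 125, 202, 327
a_10 = 327

a_10 = 327


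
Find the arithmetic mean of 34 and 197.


AM = (34 + 197)/2 = 231/2 = 115.5

AM = 115.5


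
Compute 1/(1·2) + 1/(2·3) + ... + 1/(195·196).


1/(k(k+1)) = 1/k - 1/(k+1) (partial fractions)
Telescoping: Σ = 1 - 1/196 = 195/196

Sum = 195/196


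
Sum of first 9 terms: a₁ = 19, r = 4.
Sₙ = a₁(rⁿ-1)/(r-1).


Sₙ = 19×(4^9 - 1)/(4 - 1)
= 19×(262144 - 1)/3
= 19×262143/3
= 1660239

S_9 = 1660239


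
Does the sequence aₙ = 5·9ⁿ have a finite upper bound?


aₙ = 5·9ⁿ → as n→∞, aₙ→∞ (since base 9 > 1)
No finite upper bound exists
The sequence is UNBOUNDED

Unbounded (aₙ → ∞ as n → ∞)


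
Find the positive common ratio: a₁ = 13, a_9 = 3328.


r^(n-1) = aₙ/a₁
r^8 = 3328/13 = 256
r = 256^(1/8)
= ±2; taking r > 0 gives r = 2

r = 2


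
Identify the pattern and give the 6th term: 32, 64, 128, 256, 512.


Pattern: powers of 2: 2ⁿ
Terms: 32, 64, 128, 256, 512
Next term = 1024

Next term = 1024


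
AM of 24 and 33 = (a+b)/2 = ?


AM = (24 + 33)/2 = 57/2 = 28.5

AM = 28.5


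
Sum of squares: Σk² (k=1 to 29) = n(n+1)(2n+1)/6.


n = 29
n(n+1)(2n+1)/6 = 29×30×59/6
= 51330/6 = 8555

Σk² = 8555


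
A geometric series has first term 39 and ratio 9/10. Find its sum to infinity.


S∞ = a₁/(1-r) = 39/(1 - 9/10)
= 39/(1/10)
= 390

S∞ = 390


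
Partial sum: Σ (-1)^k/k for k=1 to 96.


S = -1 + 1/2 - 1/3 + 1/4 - 1/5 + 1/6 - 1/7 + 1/8 ± ...
= -0.688
(Full series converges to -ln(2) ≈ -0.6931)

S_96 = -0.688


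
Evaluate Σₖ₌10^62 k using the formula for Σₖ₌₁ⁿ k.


Σₖ₌10^62 k = Σₖ₌₁^62 k − Σₖ₌₁^9 k
= 62·63/2 − 9·10/2
= 1953 − 45 = 1908

Σk = 1908


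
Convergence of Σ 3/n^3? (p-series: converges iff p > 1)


p-series test: Σ c/n^p converges if p > 1, diverges if p ≤ 1 (constant c > 0 doesn't affect convergence).
p = 3
3 > 1 → CONVERGES

Converges (p = 3 > 1)


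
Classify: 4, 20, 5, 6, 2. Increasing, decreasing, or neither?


Differences: 16, -15, 1, -4
Difference at position 1 is +16 (> 0) but position 2 is -15 (< 0) — sequence both rises and falls
→ NOT monotonic

Not monotonic


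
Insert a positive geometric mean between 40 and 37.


GM = √(40×37) = √1480 = 38.4708

GM = 38.4708


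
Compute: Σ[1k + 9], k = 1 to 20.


Σ(1k+9) = 1·Σk + 9·n
= 1·210 + 9·20
= 210 + 180 = 390

Σ = 390


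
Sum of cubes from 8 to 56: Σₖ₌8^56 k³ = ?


Σₖ₌8^56 k³ = [56·57/2]² − [7·8/2]²
= 2547216 − 784 = 2546432

Σk³ = 2546432


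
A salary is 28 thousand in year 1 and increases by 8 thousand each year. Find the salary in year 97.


aₙ = a₁ + (n-1)d
= 28 + (97-1)×8
= 28 + 768
= 796

a_97 = 796


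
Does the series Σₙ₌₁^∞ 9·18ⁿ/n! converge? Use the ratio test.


aₙ = 9·18^n/n!
a_{n+1}/aₙ = 18^(n+1)/(n+1)! × n!/18^n  (constant 9 cancels)
= 18/(n+1)
L = lim(n→∞) 18/(n+1) = 0
L < 1 → series CONVERGES

Converges (ratio test: L = 0 < 1)


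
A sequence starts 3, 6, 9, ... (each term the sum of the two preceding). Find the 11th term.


Computing iteratively: 3, 6, 9, 15, 24, 39, 63, 102, 165, 267, 432
a_11 = 432

a_11 = 432


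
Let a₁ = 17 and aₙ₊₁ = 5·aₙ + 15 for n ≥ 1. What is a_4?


Computing step by step:
a_1 = 17
a_2 = 100
a_3 = 515
a_4 = 2590


a_4 = 2590


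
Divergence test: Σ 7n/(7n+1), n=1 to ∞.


lim(n→∞) 7n/(7n+1) = 7/7 = 1  (divide numerator and denominator by n)
lim aₙ = 1 ≠ 0 → series DIVERGES

Diverges (lim aₙ = 1 ≠ 0)


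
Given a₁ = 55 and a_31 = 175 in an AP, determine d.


d = (aₙ - a₁)/(n-1)
= (175 - 55)/(31-1)
= 120/30 = 4

d = 4


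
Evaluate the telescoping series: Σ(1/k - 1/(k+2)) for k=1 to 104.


Telescoping with gap 2: two head and two tail terms survive.
= (1 + 1/2) - (1/105 + 1/106)
= 3/2 - 1/105 - 1/106 = 8242/5565

Sum = 8242/5565


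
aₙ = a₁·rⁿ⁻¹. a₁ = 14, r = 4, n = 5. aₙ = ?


aₙ = a₁·r^(n-1)
= 14×4^4
= 14×256
= 3584

a_5 = 3584


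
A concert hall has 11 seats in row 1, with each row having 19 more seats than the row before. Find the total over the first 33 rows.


aₙ = 11 + (33-1)×19 = 619
Sₙ = n(a₁+aₙ)/2 = 33×(11+619)/2
= 33×630/2 = 10395

S_33 = 10395


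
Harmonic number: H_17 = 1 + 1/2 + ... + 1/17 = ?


H_17 = 1/1 + 1/2 + 1/3 + ... + 1/17
= 42142223/12252240
≈ 3.4396

H_17 = 42142223/12252240 ≈ 3.4396


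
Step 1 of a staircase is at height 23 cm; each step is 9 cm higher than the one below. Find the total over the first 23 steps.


aₙ = 23 + (23-1)×9 = 221
Sₙ = n(a₁+aₙ)/2 = 23×(23+221)/2
= 23×244/2 = 2806

S_23 = 2806


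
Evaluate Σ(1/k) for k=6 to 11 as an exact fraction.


Σₖ₌6^11 1/k = 1/6 + 1/7 + 1/8 + 1/9 + 1/10 + 1/11
= 20417/27720
≈ 0.7365

Sum = 20417/27720 ≈ 0.7365


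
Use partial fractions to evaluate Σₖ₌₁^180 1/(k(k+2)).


1/(k(k+2)) = (1/2)·(1/k - 1/(k+2)) (partial fractions)
Telescoping: Σ = (1/2)·(1 + 1/2 - 1/181 - 1/182) = 24525/32942

Sum = 24525/32942


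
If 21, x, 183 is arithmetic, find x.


AM = (21 + 183)/2 = 204/2 = 102

AM = 102


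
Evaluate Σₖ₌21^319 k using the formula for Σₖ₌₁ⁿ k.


Σₖ₌21^319 k = Σₖ₌₁^319 k − Σₖ₌₁^20 k
= 319·320/2 − 20·21/2
= 51040 − 210 = 50830

Σk = 50830


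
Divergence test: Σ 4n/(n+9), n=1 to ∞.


lim(n→∞) 4n/(n+9) = 4/1 = 4  (divide numerator and denominator by n)
lim aₙ = 4 ≠ 0 → series DIVERGES

Diverges (lim aₙ = 4 ≠ 0)


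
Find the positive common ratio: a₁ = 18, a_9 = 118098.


r^(n-1) = aₙ/a₁
r^8 = 118098/18 = 6561
r = 6561^(1/8)
= ±3; taking r > 0 gives r = 3

r = 3


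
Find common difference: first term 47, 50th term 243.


d = (aₙ - a₁)/(n-1)
= (243 - 47)/(50-1)
= 196/49 = 4

d = 4


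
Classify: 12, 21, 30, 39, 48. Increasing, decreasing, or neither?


Differences: 9, 9, 9, 9
All differences > 0 → strictly INCREASING

Monotonically increasing


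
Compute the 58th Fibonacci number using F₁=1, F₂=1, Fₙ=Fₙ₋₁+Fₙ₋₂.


Fibonacci sequence: 1, 1, 2, 3, 5, 8, 13, 21, 34, 55, 89, ...
F(58) = 591286729879

F(58) = 591286729879


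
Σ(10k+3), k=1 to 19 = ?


Σ(10k+3) = 10·Σk + 3·n
= 10·190 + 3·19
= 1900 + 57 = 1957

Σ = 1957


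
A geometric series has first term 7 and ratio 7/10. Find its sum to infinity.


S∞ = a₁/(1-r) = 7/(1 - 7/10)
= 7/(3/10)
= 70/3

S∞ = 70/3


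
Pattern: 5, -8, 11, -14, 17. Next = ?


Pattern: alternating sign, magnitude arithmetic (d=3)
Terms: 5, -8, 11, -14, 17
Next term = -20

Next term = -20


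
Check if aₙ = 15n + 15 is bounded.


aₙ = 15n + 15 → as n→∞, aₙ→∞
No finite upper bound exists
The sequence is UNBOUNDED

Unbounded (aₙ → ∞ as n → ∞)


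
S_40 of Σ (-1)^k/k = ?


S = -1 + 1/2 - 1/3 + 1/4 - 1/5 + 1/6 - 1/7 + 1/8 ± ...
= -0.6808
(Full series converges to -ln(2) ≈ -0.6931)

S_40 = -0.6808


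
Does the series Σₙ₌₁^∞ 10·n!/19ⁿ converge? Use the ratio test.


aₙ = 10·n!/19^n
a_{n+1}/aₙ = (n+1)!/19^(n+1) × 19^n/n!  (constant 10 cancels)
= (n+1)/19
L = lim(n→∞) (n+1)/19 = ∞
L > 1 → series DIVERGES

Diverges (ratio test: L = ∞ > 1)
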